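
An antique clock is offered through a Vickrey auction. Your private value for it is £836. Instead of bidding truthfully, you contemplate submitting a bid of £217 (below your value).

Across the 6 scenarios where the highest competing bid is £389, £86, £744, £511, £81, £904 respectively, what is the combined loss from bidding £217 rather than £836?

£864

The deviation costs you only when the competing bid falls strictly between £217 and £836; elsewhere both bids give the same outcome.
£389: truthful payoff £447, deviation payoff £0 → loss £447.
£86: outcomes coincide → loss £0.
£744: truthful payoff £92, deviation payoff £0 → loss £92.
£511: truthful payoff £325, deviation payoff £0 → loss £325.
£81: outcomes coincide → loss £0.
£904: outcomes coincide → loss £0.
Total loss = £447 + £92 + £325 = £864.
Because the price is fixed by the runner-up's bid, deviating from your value can only change a good outcome into a bad one — never the reverse.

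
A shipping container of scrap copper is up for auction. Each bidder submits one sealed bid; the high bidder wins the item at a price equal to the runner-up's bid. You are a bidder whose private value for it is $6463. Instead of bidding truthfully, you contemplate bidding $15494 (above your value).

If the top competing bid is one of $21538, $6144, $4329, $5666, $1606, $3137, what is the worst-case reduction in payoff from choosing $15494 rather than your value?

$21538: same outcome either way → loss $0.
$6144: same outcome either way → loss $0.
$4329: same outcome either way → loss $0.
$5666: same outcome either way → loss $0.
$1606: same outcome either way → loss $0.
$3137: same outcome either way → loss $0.
Maximum loss: $0.

$0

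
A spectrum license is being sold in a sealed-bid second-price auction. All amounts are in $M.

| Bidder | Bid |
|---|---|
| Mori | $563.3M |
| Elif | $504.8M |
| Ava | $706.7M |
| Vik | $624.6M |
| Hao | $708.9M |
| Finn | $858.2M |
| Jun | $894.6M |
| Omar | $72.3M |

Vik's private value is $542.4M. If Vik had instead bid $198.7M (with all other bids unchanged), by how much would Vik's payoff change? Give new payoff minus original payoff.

$0M

The highest bid among the other bidders is $894.6M; Vik's bid doesn't change that.
Original bid $624.6M: Vik is not highest (top rival bid is $894.6M); payoff $0M.
Alternative bid $198.7M: Vik is not highest (top rival bid is $894.6M); payoff $0M.
Change in payoff = $0M − ($0M) = $0M.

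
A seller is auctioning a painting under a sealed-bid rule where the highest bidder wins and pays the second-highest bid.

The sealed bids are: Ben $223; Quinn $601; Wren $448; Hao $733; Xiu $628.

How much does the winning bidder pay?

$628

Highest bid: Hao at $733, so Hao wins.
Second-highest bid: Xiu at $628 — that is the price the winner pays.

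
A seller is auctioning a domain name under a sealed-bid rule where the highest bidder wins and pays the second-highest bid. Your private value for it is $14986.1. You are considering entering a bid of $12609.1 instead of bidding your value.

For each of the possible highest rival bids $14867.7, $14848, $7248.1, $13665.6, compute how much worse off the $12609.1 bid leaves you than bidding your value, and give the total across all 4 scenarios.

The deviation costs you only when the competing bid falls strictly between $12609.1 and $14986.1; elsewhere both bids give the same outcome.
$14867.7: truthful payoff $118.4, deviation payoff $0 → loss $118.4.
$14848: truthful payoff $138.1, deviation payoff $0 → loss $138.1.
$7248.1: outcomes coincide → loss $0.
$13665.6: truthful payoff $1320.5, deviation payoff $0 → loss $1320.5.
Total loss = $118.4 + $138.1 + $1320.5 = $1577.
Truthful bidding weakly dominates here: raising your bid can only win items priced above your value, and lowering it can only forfeit items priced below.

$1577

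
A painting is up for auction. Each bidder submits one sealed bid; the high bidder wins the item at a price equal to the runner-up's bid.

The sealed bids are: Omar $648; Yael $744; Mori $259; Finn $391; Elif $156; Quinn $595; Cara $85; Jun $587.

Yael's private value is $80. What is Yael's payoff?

−$568

Highest bid: Yael at $744, so Yael wins.
Second-highest bid: Omar at $648 — that is the price the winner pays.
Yael's payoff = value − price = $80 − $648 = −$568.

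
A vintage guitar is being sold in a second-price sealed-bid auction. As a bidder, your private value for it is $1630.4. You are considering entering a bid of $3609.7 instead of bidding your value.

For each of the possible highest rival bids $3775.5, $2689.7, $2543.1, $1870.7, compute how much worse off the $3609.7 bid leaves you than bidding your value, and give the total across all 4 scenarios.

The deviation costs you only when the competing bid falls strictly between $1630.4 and $3609.7; elsewhere both bids give the same outcome.
$3775.5: outcomes coincide → loss $0.
$2689.7: truthful payoff $0, deviation payoff −$1059.3 → loss $1059.3.
$2543.1: truthful payoff $0, deviation payoff −$912.7 → loss $912.7.
$1870.7: truthful payoff $0, deviation payoff −$240.3 → loss $240.3.
Total loss = $1059.3 + $912.7 + $240.3 = $2212.3.

$2212.3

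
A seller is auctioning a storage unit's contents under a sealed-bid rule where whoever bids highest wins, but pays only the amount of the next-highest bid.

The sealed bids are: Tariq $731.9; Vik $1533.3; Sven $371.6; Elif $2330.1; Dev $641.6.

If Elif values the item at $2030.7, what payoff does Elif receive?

$497.4

Highest bid: Elif at $2330.1, so Elif wins.
Second-highest bid: Vik at $1533.3 — that is the price the winner pays.
Elif's payoff = value − price = $2030.7 − $1533.3 = $497.4.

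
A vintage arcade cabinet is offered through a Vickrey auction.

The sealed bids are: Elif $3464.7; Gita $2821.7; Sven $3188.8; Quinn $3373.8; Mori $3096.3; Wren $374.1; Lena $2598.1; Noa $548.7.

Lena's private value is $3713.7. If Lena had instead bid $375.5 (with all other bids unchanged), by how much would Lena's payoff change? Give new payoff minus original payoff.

$0

The highest bid among the other bidders is $3464.7; Lena's bid doesn't change that.
Original bid $2598.1: Lena is not highest (top rival bid is $3464.7); payoff $0.
Alternative bid $375.5: Lena is not highest (top rival bid is $3464.7); payoff $0.
Change in payoff = $0 − ($0) = $0.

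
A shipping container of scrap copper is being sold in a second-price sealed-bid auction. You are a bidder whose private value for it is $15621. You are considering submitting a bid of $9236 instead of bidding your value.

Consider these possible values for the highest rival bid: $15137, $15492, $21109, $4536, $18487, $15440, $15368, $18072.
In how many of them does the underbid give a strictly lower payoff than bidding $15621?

4

The deviation hurts exactly when the highest competing bid lies strictly between $9236 and $15621 — underbidding then forfeits a profitable win.
$15137: inside the interval → strictly worse (loss $484).
$15492: inside the interval → strictly worse (loss $129).
$21109: above both → same outcome either way.
$4536: below both → same outcome either way.
$18487: above both → same outcome either way.
$15440: inside the interval → strictly worse (loss $181).
$15368: inside the interval → strictly worse (loss $253).
$18072: above both → same outcome either way.
Count: 4.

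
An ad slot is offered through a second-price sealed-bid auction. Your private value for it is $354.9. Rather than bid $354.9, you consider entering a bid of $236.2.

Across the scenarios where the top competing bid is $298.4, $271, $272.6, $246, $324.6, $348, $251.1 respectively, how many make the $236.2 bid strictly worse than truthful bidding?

7

The deviation hurts exactly when the highest competing bid lies strictly between $236.2 and $354.9 — underbidding then forfeits a profitable win.
$298.4: inside the interval → strictly worse (loss $56.5).
$271: inside the interval → strictly worse (loss $83.9).
$272.6: inside the interval → strictly worse (loss $82.3).
$246: inside the interval → strictly worse (loss $108.9).
$324.6: inside the interval → strictly worse (loss $30.3).
$348: inside the interval → strictly worse (loss $6.9).
$251.1: inside the interval → strictly worse (loss $103.8).
Count: 7.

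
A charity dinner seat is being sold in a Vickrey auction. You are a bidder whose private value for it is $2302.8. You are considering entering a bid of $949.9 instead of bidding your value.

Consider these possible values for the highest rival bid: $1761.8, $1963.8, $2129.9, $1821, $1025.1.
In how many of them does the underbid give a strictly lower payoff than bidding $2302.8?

5

The deviation hurts exactly when the highest competing bid lies strictly between $949.9 and $2302.8 — underbidding then forfeits a profitable win.
$1761.8: inside the interval → strictly worse (loss $541).
$1963.8: inside the interval → strictly worse (loss $339).
$2129.9: inside the interval → strictly worse (loss $172.9).
$1821: inside the interval → strictly worse (loss $481.8).
$1025.1: inside the interval → strictly worse (loss $1277.7).
Count: 5.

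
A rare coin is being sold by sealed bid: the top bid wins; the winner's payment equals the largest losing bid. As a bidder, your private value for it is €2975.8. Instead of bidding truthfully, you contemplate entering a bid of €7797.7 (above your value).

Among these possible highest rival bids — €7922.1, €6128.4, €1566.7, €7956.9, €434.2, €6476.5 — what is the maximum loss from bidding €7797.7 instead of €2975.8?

€3500.7

€7922.1: same outcome either way → loss €0.
€6128.4: truthful gives €0, deviation gives −€3152.6 → loss €3152.6.
€1566.7: same outcome either way → loss €0.
€7956.9: same outcome either way → loss €0.
€434.2: same outcome either way → loss €0.
€6476.5: truthful gives €0, deviation gives −€3500.7 → loss €3500.7.
Maximum loss: €3500.7.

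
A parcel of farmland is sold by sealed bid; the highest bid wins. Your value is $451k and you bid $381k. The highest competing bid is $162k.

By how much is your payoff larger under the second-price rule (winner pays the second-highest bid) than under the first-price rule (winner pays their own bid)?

$219k

You have the highest bid, so you win under either rule.
Second-price: pay $162k → payoff $289k.
First-price: pay your own bid $381k → payoff $70k.
Difference = $289k − ($70k) = $219k.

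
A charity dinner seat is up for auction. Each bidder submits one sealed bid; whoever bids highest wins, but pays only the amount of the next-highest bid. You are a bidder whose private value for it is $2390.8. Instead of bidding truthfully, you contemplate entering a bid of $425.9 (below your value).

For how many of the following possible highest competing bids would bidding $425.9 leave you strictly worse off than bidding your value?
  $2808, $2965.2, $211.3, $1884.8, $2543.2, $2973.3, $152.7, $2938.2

1

The deviation hurts exactly when the highest competing bid lies strictly between $425.9 and $2390.8 — underbidding then forfeits a profitable win.
$2808: above both → same outcome either way.
$2965.2: above both → same outcome either way.
$211.3: below both → same outcome either way.
$1884.8: inside the interval → strictly worse (loss $506).
$2543.2: above both → same outcome either way.
$2973.3: above both → same outcome either way.
$152.7: below both → same outcome either way.
$2938.2: above both → same outcome either way.
Count: 1.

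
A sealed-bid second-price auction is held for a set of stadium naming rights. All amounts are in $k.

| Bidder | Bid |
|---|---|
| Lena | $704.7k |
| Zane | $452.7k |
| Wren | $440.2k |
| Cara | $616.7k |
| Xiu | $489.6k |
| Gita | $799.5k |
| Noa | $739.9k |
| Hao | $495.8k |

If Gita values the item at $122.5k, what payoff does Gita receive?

−$617.4k

Highest bid: Gita at $799.5k, so Gita wins.
Second-highest bid: Noa at $739.9k — that is the price the winner pays.
Gita's payoff = value − price = $122.5k − $739.9k = −$617.4k.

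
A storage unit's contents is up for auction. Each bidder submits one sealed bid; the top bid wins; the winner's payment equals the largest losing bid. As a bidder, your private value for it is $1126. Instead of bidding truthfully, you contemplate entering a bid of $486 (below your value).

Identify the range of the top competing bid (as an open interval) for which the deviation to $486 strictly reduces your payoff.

If the competing bid is below $486, both bids win at the same price — no difference.
If it is above $1126, both bids lose — no difference.
If it lies strictly between $486 and $1126, bidding your value wins at a price below your value (positive payoff) while bidding $486 loses (payoff 0).
So the deviation strictly hurts on the open interval ($486, $1126).

($486, $1126)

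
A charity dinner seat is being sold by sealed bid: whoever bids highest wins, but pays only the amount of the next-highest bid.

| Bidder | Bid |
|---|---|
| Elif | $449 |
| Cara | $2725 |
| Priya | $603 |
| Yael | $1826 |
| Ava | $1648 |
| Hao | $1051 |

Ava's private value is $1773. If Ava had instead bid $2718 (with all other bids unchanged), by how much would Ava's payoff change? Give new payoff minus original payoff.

The highest bid among the other bidders is $2725; Ava's bid doesn't change that.
Original bid $1648: Ava is not highest (top rival bid is $2725); payoff $0.
Alternative bid $2718: Ava is not highest (top rival bid is $2725); payoff $0.
Change in payoff = $0 − ($0) = $0.

$0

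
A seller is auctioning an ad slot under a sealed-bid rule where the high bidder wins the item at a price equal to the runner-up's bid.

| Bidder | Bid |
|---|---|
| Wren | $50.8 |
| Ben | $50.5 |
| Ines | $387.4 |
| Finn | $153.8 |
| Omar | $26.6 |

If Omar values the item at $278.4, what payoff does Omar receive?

$0

Highest bid: Ines at $387.4, so Ines wins.
Second-highest bid: Finn at $153.8 — that is the price the winner pays.
Omar did not win, so Omar pays nothing and receives nothing: payoff $0.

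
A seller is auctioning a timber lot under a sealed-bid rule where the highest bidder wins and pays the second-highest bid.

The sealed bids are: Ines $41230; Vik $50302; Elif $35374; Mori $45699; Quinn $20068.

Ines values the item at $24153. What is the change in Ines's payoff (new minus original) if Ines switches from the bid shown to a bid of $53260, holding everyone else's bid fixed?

−$26149

The highest bid among the other bidders is $50302; Ines's bid doesn't change that.
Original bid $41230: Ines is not highest (top rival bid is $50302); payoff $0.
Alternative bid $53260: Ines is highest, pays the top rival bid $50302; payoff $24153 − $50302 = −$26149.
Change in payoff = −$26149 − ($0) = −$26149.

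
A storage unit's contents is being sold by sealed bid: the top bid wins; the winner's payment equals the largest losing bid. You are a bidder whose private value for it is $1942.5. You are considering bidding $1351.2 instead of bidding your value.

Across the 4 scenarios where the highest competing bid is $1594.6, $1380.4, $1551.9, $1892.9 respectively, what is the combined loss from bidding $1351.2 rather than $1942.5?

The deviation costs you only when the competing bid falls strictly between $1351.2 and $1942.5; elsewhere both bids give the same outcome.
$1594.6: truthful payoff $347.9, deviation payoff $0 → loss $347.9.
$1380.4: truthful payoff $562.1, deviation payoff $0 → loss $562.1.
$1551.9: truthful payoff $390.6, deviation payoff $0 → loss $390.6.
$1892.9: truthful payoff $49.6, deviation payoff $0 → loss $49.6.
Total loss = $347.9 + $562.1 + $390.6 + $49.6 = $1350.2.

$1350.2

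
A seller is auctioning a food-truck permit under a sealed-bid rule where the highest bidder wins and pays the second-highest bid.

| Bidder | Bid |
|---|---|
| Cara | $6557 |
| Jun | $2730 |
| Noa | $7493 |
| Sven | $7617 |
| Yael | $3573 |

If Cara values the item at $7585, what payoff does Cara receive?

$0

Highest bid: Sven at $7617, so Sven wins.
Second-highest bid: Noa at $7493 — that is the price the winner pays.
Cara did not win, so Cara pays nothing and receives nothing: payoff $0.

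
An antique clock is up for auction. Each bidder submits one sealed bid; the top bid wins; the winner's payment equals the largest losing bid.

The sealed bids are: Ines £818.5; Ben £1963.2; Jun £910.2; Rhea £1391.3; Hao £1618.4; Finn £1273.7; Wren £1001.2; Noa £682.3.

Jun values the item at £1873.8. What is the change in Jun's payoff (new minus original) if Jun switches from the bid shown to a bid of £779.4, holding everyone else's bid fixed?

The highest bid among the other bidders is £1963.2; Jun's bid doesn't change that.
Original bid £910.2: Jun is not highest (top rival bid is £1963.2); payoff £0.
Alternative bid £779.4: Jun is not highest (top rival bid is £1963.2); payoff £0.
Change in payoff = £0 − (£0) = £0.

£0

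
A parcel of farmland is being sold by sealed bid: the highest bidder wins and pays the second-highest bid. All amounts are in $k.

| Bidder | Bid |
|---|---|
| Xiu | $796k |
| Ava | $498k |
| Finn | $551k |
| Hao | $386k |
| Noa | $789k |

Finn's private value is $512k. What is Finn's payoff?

Highest bid: Xiu at $796k, so Xiu wins.
Second-highest bid: Noa at $789k — that is the price the winner pays.
Finn did not win, so Finn pays nothing and receives nothing: payoff $0k.

$0k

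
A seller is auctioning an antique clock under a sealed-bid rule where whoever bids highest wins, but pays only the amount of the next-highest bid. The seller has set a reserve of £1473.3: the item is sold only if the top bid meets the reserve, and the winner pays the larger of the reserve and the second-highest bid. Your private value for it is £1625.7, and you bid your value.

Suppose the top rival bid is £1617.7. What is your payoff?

£8

Your bid £1625.7 is the highest and exceeds the reserve.
Price = max(second-highest bid, reserve) = max(£1617.7, £1473.3) = £1617.7.
Payoff = £1625.7 − £1617.7 = £8.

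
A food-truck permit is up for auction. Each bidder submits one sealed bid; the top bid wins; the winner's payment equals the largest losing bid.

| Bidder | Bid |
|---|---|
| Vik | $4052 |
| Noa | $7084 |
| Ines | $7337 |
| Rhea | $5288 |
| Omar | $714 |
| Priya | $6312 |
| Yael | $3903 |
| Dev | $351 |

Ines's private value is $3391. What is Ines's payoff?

Highest bid: Ines at $7337, so Ines wins.
Second-highest bid: Noa at $7084 — that is the price the winner pays.
Ines's payoff = value − price = $3391 − $7084 = −$3693.

−$3693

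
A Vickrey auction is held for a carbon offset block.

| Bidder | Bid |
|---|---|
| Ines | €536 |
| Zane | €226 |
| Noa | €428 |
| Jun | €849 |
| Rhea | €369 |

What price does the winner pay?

Highest bid: Jun at €849, so Jun wins.
Second-highest bid: Ines at €536 — that is the price the winner pays.

€536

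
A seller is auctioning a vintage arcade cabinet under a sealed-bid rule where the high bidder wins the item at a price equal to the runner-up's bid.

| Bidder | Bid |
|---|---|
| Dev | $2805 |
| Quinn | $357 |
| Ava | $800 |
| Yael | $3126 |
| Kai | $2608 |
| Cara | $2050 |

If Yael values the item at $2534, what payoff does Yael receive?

−$271

Highest bid: Yael at $3126, so Yael wins.
Second-highest bid: Dev at $2805 — that is the price the winner pays.
Yael's payoff = value − price = $2534 − $2805 = −$271.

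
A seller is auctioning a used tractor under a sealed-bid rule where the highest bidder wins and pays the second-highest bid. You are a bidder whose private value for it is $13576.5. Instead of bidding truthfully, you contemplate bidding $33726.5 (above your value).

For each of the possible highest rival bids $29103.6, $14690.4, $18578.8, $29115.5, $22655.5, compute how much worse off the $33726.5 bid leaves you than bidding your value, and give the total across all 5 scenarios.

The deviation costs you only when the competing bid falls strictly between $13576.5 and $33726.5; elsewhere both bids give the same outcome.
$29103.6: truthful payoff $0, deviation payoff −$15527.1 → loss $15527.1.
$14690.4: truthful payoff $0, deviation payoff −$1113.9 → loss $1113.9.
$18578.8: truthful payoff $0, deviation payoff −$5002.3 → loss $5002.3.
$29115.5: truthful payoff $0, deviation payoff −$15539 → loss $15539.
$22655.5: truthful payoff $0, deviation payoff −$9079 → loss $9079.
Total loss = $15527.1 + $1113.9 + $5002.3 + $15539 + $9079 = $46261.3.

$46261.3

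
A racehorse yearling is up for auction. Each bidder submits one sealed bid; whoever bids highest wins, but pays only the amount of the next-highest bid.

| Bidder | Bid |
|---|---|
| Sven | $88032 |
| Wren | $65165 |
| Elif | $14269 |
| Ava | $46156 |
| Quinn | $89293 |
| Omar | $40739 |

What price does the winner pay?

Highest bid: Quinn at $89293, so Quinn wins.
Second-highest bid: Sven at $88032 — that is the price the winner pays.

$88032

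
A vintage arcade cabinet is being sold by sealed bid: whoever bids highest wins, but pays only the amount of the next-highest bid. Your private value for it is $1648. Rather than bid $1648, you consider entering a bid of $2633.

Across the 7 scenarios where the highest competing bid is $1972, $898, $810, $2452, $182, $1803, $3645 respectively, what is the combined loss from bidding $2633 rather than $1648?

The deviation costs you only when the competing bid falls strictly between $1648 and $2633; elsewhere both bids give the same outcome.
$1972: truthful payoff $0, deviation payoff −$324 → loss $324.
$898: outcomes coincide → loss $0.
$810: outcomes coincide → loss $0.
$2452: truthful payoff $0, deviation payoff −$804 → loss $804.
$182: outcomes coincide → loss $0.
$1803: truthful payoff $0, deviation payoff −$155 → loss $155.
$3645: outcomes coincide → loss $0.
Total loss = $324 + $804 + $155 = $1283.
In a second-price auction your bid sets only whether you win, not what you pay, so bidding your true value is weakly dominant.

$1283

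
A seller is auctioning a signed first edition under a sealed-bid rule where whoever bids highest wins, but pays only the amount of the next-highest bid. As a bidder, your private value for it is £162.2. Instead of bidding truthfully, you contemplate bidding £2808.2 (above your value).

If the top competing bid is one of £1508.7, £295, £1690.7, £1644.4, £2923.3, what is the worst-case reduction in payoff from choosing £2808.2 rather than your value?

£1508.7: truthful gives £0, deviation gives −£1346.5 → loss £1346.5.
£295: truthful gives £0, deviation gives −£132.8 → loss £132.8.
£1690.7: truthful gives £0, deviation gives −£1528.5 → loss £1528.5.
£1644.4: truthful gives £0, deviation gives −£1482.2 → loss £1482.2.
£2923.3: same outcome either way → loss £0.
Maximum loss: £1528.5.

£1528.5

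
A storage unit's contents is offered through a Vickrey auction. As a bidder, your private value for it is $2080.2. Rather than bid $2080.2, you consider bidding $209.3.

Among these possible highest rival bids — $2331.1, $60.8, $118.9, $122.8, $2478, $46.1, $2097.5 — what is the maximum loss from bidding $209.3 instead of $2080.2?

$2331.1: same outcome either way → loss $0.
$60.8: same outcome either way → loss $0.
$118.9: same outcome either way → loss $0.
$122.8: same outcome either way → loss $0.
$2478: same outcome either way → loss $0.
$46.1: same outcome either way → loss $0.
$2097.5: same outcome either way → loss $0.
Maximum loss: $0.

$0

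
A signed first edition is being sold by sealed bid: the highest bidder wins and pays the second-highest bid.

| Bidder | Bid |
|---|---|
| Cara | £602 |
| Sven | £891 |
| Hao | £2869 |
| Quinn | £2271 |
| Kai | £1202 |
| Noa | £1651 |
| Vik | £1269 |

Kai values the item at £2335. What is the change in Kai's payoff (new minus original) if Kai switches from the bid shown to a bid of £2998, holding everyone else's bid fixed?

−£534

The highest bid among the other bidders is £2869; Kai's bid doesn't change that.
Original bid £1202: Kai is not highest (top rival bid is £2869); payoff £0.
Alternative bid £2998: Kai is highest, pays the top rival bid £2869; payoff £2335 − £2869 = −£534.
Change in payoff = −£534 − (£0) = −£534.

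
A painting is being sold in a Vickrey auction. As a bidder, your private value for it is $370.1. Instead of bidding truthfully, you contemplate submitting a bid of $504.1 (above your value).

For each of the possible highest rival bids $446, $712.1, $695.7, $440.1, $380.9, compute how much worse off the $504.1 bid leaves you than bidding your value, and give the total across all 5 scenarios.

The deviation costs you only when the competing bid falls strictly between $370.1 and $504.1; elsewhere both bids give the same outcome.
$446: truthful payoff $0, deviation payoff −$75.9 → loss $75.9.
$712.1: outcomes coincide → loss $0.
$695.7: outcomes coincide → loss $0.
$440.1: truthful payoff $0, deviation payoff −$70 → loss $70.
$380.9: truthful payoff $0, deviation payoff −$10.8 → loss $10.8.
Total loss = $75.9 + $70 + $10.8 = $156.7.

$156.7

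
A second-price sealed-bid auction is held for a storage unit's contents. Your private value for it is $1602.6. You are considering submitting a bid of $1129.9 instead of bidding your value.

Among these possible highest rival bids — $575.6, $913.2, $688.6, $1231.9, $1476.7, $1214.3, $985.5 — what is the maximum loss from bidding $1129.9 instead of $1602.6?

$388.3

$575.6: same outcome either way → loss $0.
$913.2: same outcome either way → loss $0.
$688.6: same outcome either way → loss $0.
$1231.9: truthful gives $370.7, deviation gives $0 → loss $370.7.
$1476.7: truthful gives $125.9, deviation gives $0 → loss $125.9.
$1214.3: truthful gives $388.3, deviation gives $0 → loss $388.3.
$985.5: same outcome either way → loss $0.
Maximum loss: $388.3.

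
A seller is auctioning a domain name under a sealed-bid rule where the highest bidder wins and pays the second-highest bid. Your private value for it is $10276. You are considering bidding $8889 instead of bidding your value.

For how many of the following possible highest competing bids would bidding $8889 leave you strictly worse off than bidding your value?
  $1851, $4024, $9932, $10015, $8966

3

The deviation hurts exactly when the highest competing bid lies strictly between $8889 and $10276 — underbidding then forfeits a profitable win.
$1851: below both → same outcome either way.
$4024: below both → same outcome either way.
$9932: inside the interval → strictly worse (loss $344).
$10015: inside the interval → strictly worse (loss $261).
$8966: inside the interval → strictly worse (loss $1310).
Count: 3.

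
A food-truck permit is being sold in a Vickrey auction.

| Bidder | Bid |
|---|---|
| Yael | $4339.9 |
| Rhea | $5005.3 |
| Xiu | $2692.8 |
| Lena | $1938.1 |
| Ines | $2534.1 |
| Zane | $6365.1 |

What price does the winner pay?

$5005.3

Highest bid: Zane at $6365.1, so Zane wins.
Second-highest bid: Rhea at $5005.3 — that is the price the winner pays.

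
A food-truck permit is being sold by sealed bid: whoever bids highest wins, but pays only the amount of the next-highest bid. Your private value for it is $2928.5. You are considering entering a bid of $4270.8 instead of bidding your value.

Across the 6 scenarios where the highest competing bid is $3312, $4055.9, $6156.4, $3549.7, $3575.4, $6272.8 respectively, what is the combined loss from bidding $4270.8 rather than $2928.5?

The deviation costs you only when the competing bid falls strictly between $2928.5 and $4270.8; elsewhere both bids give the same outcome.
$3312: truthful payoff $0, deviation payoff −$383.5 → loss $383.5.
$4055.9: truthful payoff $0, deviation payoff −$1127.4 → loss $1127.4.
$6156.4: outcomes coincide → loss $0.
$3549.7: truthful payoff $0, deviation payoff −$621.2 → loss $621.2.
$3575.4: truthful payoff $0, deviation payoff −$646.9 → loss $646.9.
$6272.8: outcomes coincide → loss $0.
Total loss = $383.5 + $1127.4 + $621.2 + $646.9 = $2779.

$2779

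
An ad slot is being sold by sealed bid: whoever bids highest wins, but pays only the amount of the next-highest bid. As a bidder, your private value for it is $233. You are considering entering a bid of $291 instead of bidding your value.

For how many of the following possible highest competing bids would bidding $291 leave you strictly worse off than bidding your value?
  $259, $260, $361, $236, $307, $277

4

The deviation hurts exactly when the highest competing bid lies strictly between $233 and $291 — overbidding then wins at a price above your value.
$259: inside the interval → strictly worse (loss $26).
$260: inside the interval → strictly worse (loss $27).
$361: above both → same outcome either way.
$236: inside the interval → strictly worse (loss $3).
$307: above both → same outcome either way.
$277: inside the interval → strictly worse (loss $44).
Count: 4.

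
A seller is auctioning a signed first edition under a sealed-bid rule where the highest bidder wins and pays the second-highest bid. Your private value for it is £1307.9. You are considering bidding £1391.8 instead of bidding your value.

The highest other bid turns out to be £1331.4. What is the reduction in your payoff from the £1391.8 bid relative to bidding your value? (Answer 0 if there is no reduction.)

Bidding your value £1307.9: you lose (since £1307.9 < £1331.4). Payoff £0.
Bidding £1391.8: you win and pay £1331.4. Payoff £1307.9 − £1331.4 = −£23.5.
The competing bid £1331.4 lies between your value and your inflated bid, so overbidding wins an item priced above your value.
Loss from deviating = £0 − (−£23.5) = £23.5.
Truthful bidding weakly dominates here: raising your bid can only win items priced above your value, and lowering it can only forfeit items priced below.

£23.5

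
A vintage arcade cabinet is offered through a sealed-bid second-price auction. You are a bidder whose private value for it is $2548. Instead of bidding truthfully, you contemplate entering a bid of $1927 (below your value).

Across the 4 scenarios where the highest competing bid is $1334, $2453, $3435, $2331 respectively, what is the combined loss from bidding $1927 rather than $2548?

$312

The deviation costs you only when the competing bid falls strictly between $1927 and $2548; elsewhere both bids give the same outcome.
$1334: outcomes coincide → loss $0.
$2453: truthful payoff $95, deviation payoff $0 → loss $95.
$3435: outcomes coincide → loss $0.
$2331: truthful payoff $217, deviation payoff $0 → loss $217.
Total loss = $95 + $217 = $312.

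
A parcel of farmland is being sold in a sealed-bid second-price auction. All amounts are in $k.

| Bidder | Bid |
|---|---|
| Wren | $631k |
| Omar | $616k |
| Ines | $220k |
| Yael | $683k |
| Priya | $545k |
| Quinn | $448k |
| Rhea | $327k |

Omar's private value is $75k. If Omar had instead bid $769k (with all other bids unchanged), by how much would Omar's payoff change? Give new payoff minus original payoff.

The highest bid among the other bidders is $683k; Omar's bid doesn't change that.
Original bid $616k: Omar is not highest (top rival bid is $683k); payoff $0k.
Alternative bid $769k: Omar is highest, pays the top rival bid $683k; payoff $75k − $683k = −$608k.
Change in payoff = −$608k − ($0k) = −$608k.

−$608k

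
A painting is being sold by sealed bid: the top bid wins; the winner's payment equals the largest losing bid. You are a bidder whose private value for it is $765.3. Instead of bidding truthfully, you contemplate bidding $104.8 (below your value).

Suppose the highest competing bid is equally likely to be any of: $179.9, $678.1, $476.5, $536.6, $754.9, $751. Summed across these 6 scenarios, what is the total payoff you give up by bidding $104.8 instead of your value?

$1214.8

The deviation costs you only when the competing bid falls strictly between $104.8 and $765.3; elsewhere both bids give the same outcome.
$179.9: truthful payoff $585.4, deviation payoff $0 → loss $585.4.
$678.1: truthful payoff $87.2, deviation payoff $0 → loss $87.2.
$476.5: truthful payoff $288.8, deviation payoff $0 → loss $288.8.
$536.6: truthful payoff $228.7, deviation payoff $0 → loss $228.7.
$754.9: truthful payoff $10.4, deviation payoff $0 → loss $10.4.
$751: truthful payoff $14.3, deviation payoff $0 → loss $14.3.
Total loss = $585.4 + $87.2 + $288.8 + $228.7 + $10.4 + $14.3 = $1214.8.
Truthful bidding weakly dominates here: raising your bid can only win items priced above your value, and lowering it can only forfeit items priced below.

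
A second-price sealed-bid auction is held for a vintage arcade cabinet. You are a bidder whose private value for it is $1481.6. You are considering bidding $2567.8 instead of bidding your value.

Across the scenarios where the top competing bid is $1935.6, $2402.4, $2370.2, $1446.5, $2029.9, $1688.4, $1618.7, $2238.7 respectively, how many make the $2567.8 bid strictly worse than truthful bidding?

The deviation hurts exactly when the highest competing bid lies strictly between $1481.6 and $2567.8 — overbidding then wins at a price above your value.
$1935.6: inside the interval → strictly worse (loss $454).
$2402.4: inside the interval → strictly worse (loss $920.8).
$2370.2: inside the interval → strictly worse (loss $888.6).
$1446.5: below both → same outcome either way.
$2029.9: inside the interval → strictly worse (loss $548.3).
$1688.4: inside the interval → strictly worse (loss $206.8).
$1618.7: inside the interval → strictly worse (loss $137.1).
$2238.7: inside the interval → strictly worse (loss $757.1).
Count: 7.

7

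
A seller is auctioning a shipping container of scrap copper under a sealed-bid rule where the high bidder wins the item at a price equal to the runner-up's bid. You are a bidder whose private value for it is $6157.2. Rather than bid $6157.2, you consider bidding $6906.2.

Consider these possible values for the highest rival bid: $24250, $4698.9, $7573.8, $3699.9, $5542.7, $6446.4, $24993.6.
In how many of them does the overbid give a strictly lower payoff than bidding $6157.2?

1

The deviation hurts exactly when the highest competing bid lies strictly between $6157.2 and $6906.2 — overbidding then wins at a price above your value.
$24250: above both → same outcome either way.
$4698.9: below both → same outcome either way.
$7573.8: above both → same outcome either way.
$3699.9: below both → same outcome either way.
$5542.7: below both → same outcome either way.
$6446.4: inside the interval → strictly worse (loss $289.2).
$24993.6: above both → same outcome either way.
Count: 1.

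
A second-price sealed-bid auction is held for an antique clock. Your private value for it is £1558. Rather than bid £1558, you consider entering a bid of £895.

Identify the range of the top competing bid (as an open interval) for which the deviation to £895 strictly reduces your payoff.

If the competing bid is below £895, both bids win at the same price — no difference.
If it is above £1558, both bids lose — no difference.
If it lies strictly between £895 and £1558, bidding your value wins at a price below your value (positive payoff) while bidding £895 loses (payoff 0).
So the deviation strictly hurts on the open interval (£895, £1558).

(£895, £1558)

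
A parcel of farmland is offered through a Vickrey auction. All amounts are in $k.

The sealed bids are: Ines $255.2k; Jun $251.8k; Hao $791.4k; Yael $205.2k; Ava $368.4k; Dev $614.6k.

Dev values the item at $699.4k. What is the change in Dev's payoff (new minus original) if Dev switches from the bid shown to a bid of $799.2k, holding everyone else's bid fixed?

The highest bid among the other bidders is $791.4k; Dev's bid doesn't change that.
Original bid $614.6k: Dev is not highest (top rival bid is $791.4k); payoff $0k.
Alternative bid $799.2k: Dev is highest, pays the top rival bid $791.4k; payoff $699.4k − $791.4k = −$92k.
Change in payoff = −$92k − ($0k) = −$92k.

−$92k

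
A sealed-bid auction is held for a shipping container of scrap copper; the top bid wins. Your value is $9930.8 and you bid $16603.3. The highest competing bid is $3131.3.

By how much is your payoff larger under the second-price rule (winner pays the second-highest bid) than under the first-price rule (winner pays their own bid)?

$13472

You have the highest bid, so you win under either rule.
Second-price: pay $3131.3 → payoff $6799.5.
First-price: pay your own bid $16603.3 → payoff −$6672.5.
Difference = $6799.5 − (−$6672.5) = $13472.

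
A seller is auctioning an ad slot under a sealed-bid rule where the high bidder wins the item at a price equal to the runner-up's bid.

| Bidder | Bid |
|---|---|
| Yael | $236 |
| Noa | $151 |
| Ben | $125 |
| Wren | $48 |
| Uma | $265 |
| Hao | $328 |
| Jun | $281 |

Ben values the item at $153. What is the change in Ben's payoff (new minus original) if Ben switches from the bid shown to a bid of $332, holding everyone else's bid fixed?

The highest bid among the other bidders is $328; Ben's bid doesn't change that.
Original bid $125: Ben is not highest (top rival bid is $328); payoff $0.
Alternative bid $332: Ben is highest, pays the top rival bid $328; payoff $153 − $328 = −$175.
Change in payoff = −$175 − ($0) = −$175.

−$175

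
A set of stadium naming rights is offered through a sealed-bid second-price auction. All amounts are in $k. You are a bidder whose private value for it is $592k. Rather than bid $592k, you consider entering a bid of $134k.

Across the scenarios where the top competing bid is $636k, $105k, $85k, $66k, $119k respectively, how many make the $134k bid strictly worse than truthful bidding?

0

The deviation hurts exactly when the highest competing bid lies strictly between $134k and $592k — underbidding then forfeits a profitable win.
$636k: above both → same outcome either way.
$105k: below both → same outcome either way.
$85k: below both → same outcome either way.
$66k: below both → same outcome either way.
$119k: below both → same outcome either way.
Count: 0.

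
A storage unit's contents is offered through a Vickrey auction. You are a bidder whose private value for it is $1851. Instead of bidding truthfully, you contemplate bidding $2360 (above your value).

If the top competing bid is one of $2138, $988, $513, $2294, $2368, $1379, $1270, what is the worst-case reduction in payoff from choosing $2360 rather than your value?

$443

$2138: truthful gives $0, deviation gives −$287 → loss $287.
$988: same outcome either way → loss $0.
$513: same outcome either way → loss $0.
$2294: truthful gives $0, deviation gives −$443 → loss $443.
$2368: same outcome either way → loss $0.
$1379: same outcome either way → loss $0.
$1270: same outcome either way → loss $0.
Maximum loss: $443.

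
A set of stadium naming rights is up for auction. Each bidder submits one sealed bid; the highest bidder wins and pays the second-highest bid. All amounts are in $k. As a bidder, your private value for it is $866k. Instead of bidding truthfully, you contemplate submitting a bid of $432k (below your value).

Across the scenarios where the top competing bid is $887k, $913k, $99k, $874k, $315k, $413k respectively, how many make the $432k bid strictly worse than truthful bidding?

The deviation hurts exactly when the highest competing bid lies strictly between $432k and $866k — underbidding then forfeits a profitable win.
$887k: above both → same outcome either way.
$913k: above both → same outcome either way.
$99k: below both → same outcome either way.
$874k: above both → same outcome either way.
$315k: below both → same outcome either way.
$413k: below both → same outcome either way.
Count: 0.

0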